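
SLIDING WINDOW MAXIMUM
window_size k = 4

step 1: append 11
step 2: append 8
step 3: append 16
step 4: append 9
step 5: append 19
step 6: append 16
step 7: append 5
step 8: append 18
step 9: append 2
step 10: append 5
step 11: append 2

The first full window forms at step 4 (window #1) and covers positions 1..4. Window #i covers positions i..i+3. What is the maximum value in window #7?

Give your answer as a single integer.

Answer: 18

Derivation:
step 1: append 11 -> window=[11] (not full yet)
step 2: append 8 -> window=[11, 8] (not full yet)
step 3: append 16 -> window=[11, 8, 16] (not full yet)
step 4: append 9 -> window=[11, 8, 16, 9] -> max=16
step 5: append 19 -> window=[8, 16, 9, 19] -> max=19
step 6: append 16 -> window=[16, 9, 19, 16] -> max=19
step 7: append 5 -> window=[9, 19, 16, 5] -> max=19
step 8: append 18 -> window=[19, 16, 5, 18] -> max=19
step 9: append 2 -> window=[16, 5, 18, 2] -> max=18
step 10: append 5 -> window=[5, 18, 2, 5] -> max=18
Window #7 max = 18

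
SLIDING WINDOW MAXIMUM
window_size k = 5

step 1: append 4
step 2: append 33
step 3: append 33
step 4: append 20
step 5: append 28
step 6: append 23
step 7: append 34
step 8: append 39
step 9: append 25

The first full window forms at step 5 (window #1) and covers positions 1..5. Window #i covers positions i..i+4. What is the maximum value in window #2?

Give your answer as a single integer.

step 1: append 4 -> window=[4] (not full yet)
step 2: append 33 -> window=[4, 33] (not full yet)
step 3: append 33 -> window=[4, 33, 33] (not full yet)
step 4: append 20 -> window=[4, 33, 33, 20] (not full yet)
step 5: append 28 -> window=[4, 33, 33, 20, 28] -> max=33
step 6: append 23 -> window=[33, 33, 20, 28, 23] -> max=33
Window #2 max = 33

Answer: 33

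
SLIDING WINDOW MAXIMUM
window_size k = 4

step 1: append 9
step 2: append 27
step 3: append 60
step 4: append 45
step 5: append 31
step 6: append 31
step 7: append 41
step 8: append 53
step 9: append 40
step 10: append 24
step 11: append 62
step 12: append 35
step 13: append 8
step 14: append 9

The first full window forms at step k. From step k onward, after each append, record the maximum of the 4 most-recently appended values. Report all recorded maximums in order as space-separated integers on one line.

step 1: append 9 -> window=[9] (not full yet)
step 2: append 27 -> window=[9, 27] (not full yet)
step 3: append 60 -> window=[9, 27, 60] (not full yet)
step 4: append 45 -> window=[9, 27, 60, 45] -> max=60
step 5: append 31 -> window=[27, 60, 45, 31] -> max=60
step 6: append 31 -> window=[60, 45, 31, 31] -> max=60
step 7: append 41 -> window=[45, 31, 31, 41] -> max=45
step 8: append 53 -> window=[31, 31, 41, 53] -> max=53
step 9: append 40 -> window=[31, 41, 53, 40] -> max=53
step 10: append 24 -> window=[41, 53, 40, 24] -> max=53
step 11: append 62 -> window=[53, 40, 24, 62] -> max=62
step 12: append 35 -> window=[40, 24, 62, 35] -> max=62
step 13: append 8 -> window=[24, 62, 35, 8] -> max=62
step 14: append 9 -> window=[62, 35, 8, 9] -> max=62

Answer: 60 60 60 45 53 53 53 62 62 62 62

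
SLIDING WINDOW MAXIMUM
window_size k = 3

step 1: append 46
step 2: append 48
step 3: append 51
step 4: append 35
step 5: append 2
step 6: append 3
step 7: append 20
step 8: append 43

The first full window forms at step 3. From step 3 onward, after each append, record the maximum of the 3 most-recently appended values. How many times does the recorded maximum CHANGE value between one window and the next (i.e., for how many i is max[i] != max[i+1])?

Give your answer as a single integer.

step 1: append 46 -> window=[46] (not full yet)
step 2: append 48 -> window=[46, 48] (not full yet)
step 3: append 51 -> window=[46, 48, 51] -> max=51
step 4: append 35 -> window=[48, 51, 35] -> max=51
step 5: append 2 -> window=[51, 35, 2] -> max=51
step 6: append 3 -> window=[35, 2, 3] -> max=35
step 7: append 20 -> window=[2, 3, 20] -> max=20
step 8: append 43 -> window=[3, 20, 43] -> max=43
Recorded maximums: 51 51 51 35 20 43
Changes between consecutive maximums: 3

Answer: 3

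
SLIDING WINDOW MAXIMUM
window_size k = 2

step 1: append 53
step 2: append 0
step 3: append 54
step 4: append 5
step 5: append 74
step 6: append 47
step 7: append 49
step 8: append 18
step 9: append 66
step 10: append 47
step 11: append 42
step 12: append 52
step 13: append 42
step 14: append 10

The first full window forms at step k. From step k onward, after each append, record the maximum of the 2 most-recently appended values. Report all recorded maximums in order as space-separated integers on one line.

Answer: 53 54 54 74 74 49 49 66 66 47 52 52 42

Derivation:
step 1: append 53 -> window=[53] (not full yet)
step 2: append 0 -> window=[53, 0] -> max=53
step 3: append 54 -> window=[0, 54] -> max=54
step 4: append 5 -> window=[54, 5] -> max=54
step 5: append 74 -> window=[5, 74] -> max=74
step 6: append 47 -> window=[74, 47] -> max=74
step 7: append 49 -> window=[47, 49] -> max=49
step 8: append 18 -> window=[49, 18] -> max=49
step 9: append 66 -> window=[18, 66] -> max=66
step 10: append 47 -> window=[66, 47] -> max=66
step 11: append 42 -> window=[47, 42] -> max=47
step 12: append 52 -> window=[42, 52] -> max=52
step 13: append 42 -> window=[52, 42] -> max=52
step 14: append 10 -> window=[42, 10] -> max=42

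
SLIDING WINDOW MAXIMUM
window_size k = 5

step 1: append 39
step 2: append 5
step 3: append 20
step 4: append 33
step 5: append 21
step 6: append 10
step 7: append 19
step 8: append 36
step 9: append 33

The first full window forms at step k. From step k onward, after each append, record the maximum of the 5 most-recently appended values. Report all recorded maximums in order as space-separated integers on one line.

step 1: append 39 -> window=[39] (not full yet)
step 2: append 5 -> window=[39, 5] (not full yet)
step 3: append 20 -> window=[39, 5, 20] (not full yet)
step 4: append 33 -> window=[39, 5, 20, 33] (not full yet)
step 5: append 21 -> window=[39, 5, 20, 33, 21] -> max=39
step 6: append 10 -> window=[5, 20, 33, 21, 10] -> max=33
step 7: append 19 -> window=[20, 33, 21, 10, 19] -> max=33
step 8: append 36 -> window=[33, 21, 10, 19, 36] -> max=36
step 9: append 33 -> window=[21, 10, 19, 36, 33] -> max=36

Answer: 39 33 33 36 36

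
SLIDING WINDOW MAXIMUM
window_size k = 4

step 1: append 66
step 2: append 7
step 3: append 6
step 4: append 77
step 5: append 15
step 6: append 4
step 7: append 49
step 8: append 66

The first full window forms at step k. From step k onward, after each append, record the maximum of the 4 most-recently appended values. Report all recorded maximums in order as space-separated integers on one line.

step 1: append 66 -> window=[66] (not full yet)
step 2: append 7 -> window=[66, 7] (not full yet)
step 3: append 6 -> window=[66, 7, 6] (not full yet)
step 4: append 77 -> window=[66, 7, 6, 77] -> max=77
step 5: append 15 -> window=[7, 6, 77, 15] -> max=77
step 6: append 4 -> window=[6, 77, 15, 4] -> max=77
step 7: append 49 -> window=[77, 15, 4, 49] -> max=77
step 8: append 66 -> window=[15, 4, 49, 66] -> max=66

Answer: 77 77 77 77 66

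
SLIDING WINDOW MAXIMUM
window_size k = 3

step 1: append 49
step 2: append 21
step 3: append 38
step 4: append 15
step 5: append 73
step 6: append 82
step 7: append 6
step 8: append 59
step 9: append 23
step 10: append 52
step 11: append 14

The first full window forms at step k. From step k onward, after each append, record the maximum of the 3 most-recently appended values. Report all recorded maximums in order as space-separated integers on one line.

Answer: 49 38 73 82 82 82 59 59 52

Derivation:
step 1: append 49 -> window=[49] (not full yet)
step 2: append 21 -> window=[49, 21] (not full yet)
step 3: append 38 -> window=[49, 21, 38] -> max=49
step 4: append 15 -> window=[21, 38, 15] -> max=38
step 5: append 73 -> window=[38, 15, 73] -> max=73
step 6: append 82 -> window=[15, 73, 82] -> max=82
step 7: append 6 -> window=[73, 82, 6] -> max=82
step 8: append 59 -> window=[82, 6, 59] -> max=82
step 9: append 23 -> window=[6, 59, 23] -> max=59
step 10: append 52 -> window=[59, 23, 52] -> max=59
step 11: append 14 -> window=[23, 52, 14] -> max=52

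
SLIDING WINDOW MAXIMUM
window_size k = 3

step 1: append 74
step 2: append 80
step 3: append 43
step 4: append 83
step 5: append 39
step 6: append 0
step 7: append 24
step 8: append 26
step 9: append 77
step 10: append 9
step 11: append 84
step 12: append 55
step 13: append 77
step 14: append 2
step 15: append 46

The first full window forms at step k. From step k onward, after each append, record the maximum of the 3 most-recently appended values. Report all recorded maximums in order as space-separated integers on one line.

step 1: append 74 -> window=[74] (not full yet)
step 2: append 80 -> window=[74, 80] (not full yet)
step 3: append 43 -> window=[74, 80, 43] -> max=80
step 4: append 83 -> window=[80, 43, 83] -> max=83
step 5: append 39 -> window=[43, 83, 39] -> max=83
step 6: append 0 -> window=[83, 39, 0] -> max=83
step 7: append 24 -> window=[39, 0, 24] -> max=39
step 8: append 26 -> window=[0, 24, 26] -> max=26
step 9: append 77 -> window=[24, 26, 77] -> max=77
step 10: append 9 -> window=[26, 77, 9] -> max=77
step 11: append 84 -> window=[77, 9, 84] -> max=84
step 12: append 55 -> window=[9, 84, 55] -> max=84
step 13: append 77 -> window=[84, 55, 77] -> max=84
step 14: append 2 -> window=[55, 77, 2] -> max=77
step 15: append 46 -> window=[77, 2, 46] -> max=77

Answer: 80 83 83 83 39 26 77 77 84 84 84 77 77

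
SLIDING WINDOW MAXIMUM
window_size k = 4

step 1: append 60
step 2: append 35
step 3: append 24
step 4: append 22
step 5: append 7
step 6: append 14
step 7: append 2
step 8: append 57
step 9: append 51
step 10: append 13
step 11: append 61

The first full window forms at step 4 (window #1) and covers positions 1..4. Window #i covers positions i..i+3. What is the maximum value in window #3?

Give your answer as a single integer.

step 1: append 60 -> window=[60] (not full yet)
step 2: append 35 -> window=[60, 35] (not full yet)
step 3: append 24 -> window=[60, 35, 24] (not full yet)
step 4: append 22 -> window=[60, 35, 24, 22] -> max=60
step 5: append 7 -> window=[35, 24, 22, 7] -> max=35
step 6: append 14 -> window=[24, 22, 7, 14] -> max=24
Window #3 max = 24

Answer: 24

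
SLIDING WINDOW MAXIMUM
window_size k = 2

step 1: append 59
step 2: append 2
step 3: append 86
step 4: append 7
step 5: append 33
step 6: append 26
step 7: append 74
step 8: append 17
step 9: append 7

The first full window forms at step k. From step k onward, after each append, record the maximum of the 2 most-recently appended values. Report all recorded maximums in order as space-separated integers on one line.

step 1: append 59 -> window=[59] (not full yet)
step 2: append 2 -> window=[59, 2] -> max=59
step 3: append 86 -> window=[2, 86] -> max=86
step 4: append 7 -> window=[86, 7] -> max=86
step 5: append 33 -> window=[7, 33] -> max=33
step 6: append 26 -> window=[33, 26] -> max=33
step 7: append 74 -> window=[26, 74] -> max=74
step 8: append 17 -> window=[74, 17] -> max=74
step 9: append 7 -> window=[17, 7] -> max=17

Answer: 59 86 86 33 33 74 74 17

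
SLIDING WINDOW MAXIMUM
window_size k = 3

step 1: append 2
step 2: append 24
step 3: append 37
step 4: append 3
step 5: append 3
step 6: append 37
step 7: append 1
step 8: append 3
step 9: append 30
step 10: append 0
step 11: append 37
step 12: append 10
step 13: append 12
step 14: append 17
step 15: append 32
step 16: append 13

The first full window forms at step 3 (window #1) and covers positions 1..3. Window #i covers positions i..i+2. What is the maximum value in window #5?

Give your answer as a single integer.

Answer: 37

Derivation:
step 1: append 2 -> window=[2] (not full yet)
step 2: append 24 -> window=[2, 24] (not full yet)
step 3: append 37 -> window=[2, 24, 37] -> max=37
step 4: append 3 -> window=[24, 37, 3] -> max=37
step 5: append 3 -> window=[37, 3, 3] -> max=37
step 6: append 37 -> window=[3, 3, 37] -> max=37
step 7: append 1 -> window=[3, 37, 1] -> max=37
Window #5 max = 37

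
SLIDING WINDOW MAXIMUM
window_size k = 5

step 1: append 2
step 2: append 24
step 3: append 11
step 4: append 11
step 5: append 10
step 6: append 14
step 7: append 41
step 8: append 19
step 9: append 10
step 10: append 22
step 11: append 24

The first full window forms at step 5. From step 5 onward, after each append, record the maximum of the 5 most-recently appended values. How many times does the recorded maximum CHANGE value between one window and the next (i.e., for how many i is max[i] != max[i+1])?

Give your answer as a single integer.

step 1: append 2 -> window=[2] (not full yet)
step 2: append 24 -> window=[2, 24] (not full yet)
step 3: append 11 -> window=[2, 24, 11] (not full yet)
step 4: append 11 -> window=[2, 24, 11, 11] (not full yet)
step 5: append 10 -> window=[2, 24, 11, 11, 10] -> max=24
step 6: append 14 -> window=[24, 11, 11, 10, 14] -> max=24
step 7: append 41 -> window=[11, 11, 10, 14, 41] -> max=41
step 8: append 19 -> window=[11, 10, 14, 41, 19] -> max=41
step 9: append 10 -> window=[10, 14, 41, 19, 10] -> max=41
step 10: append 22 -> window=[14, 41, 19, 10, 22] -> max=41
step 11: append 24 -> window=[41, 19, 10, 22, 24] -> max=41
Recorded maximums: 24 24 41 41 41 41 41
Changes between consecutive maximums: 1

Answer: 1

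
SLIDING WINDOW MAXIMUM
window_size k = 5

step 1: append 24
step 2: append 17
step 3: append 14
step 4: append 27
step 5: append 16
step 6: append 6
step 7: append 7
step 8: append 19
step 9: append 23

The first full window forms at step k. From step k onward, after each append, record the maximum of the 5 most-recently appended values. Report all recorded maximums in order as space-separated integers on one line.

Answer: 27 27 27 27 23

Derivation:
step 1: append 24 -> window=[24] (not full yet)
step 2: append 17 -> window=[24, 17] (not full yet)
step 3: append 14 -> window=[24, 17, 14] (not full yet)
step 4: append 27 -> window=[24, 17, 14, 27] (not full yet)
step 5: append 16 -> window=[24, 17, 14, 27, 16] -> max=27
step 6: append 6 -> window=[17, 14, 27, 16, 6] -> max=27
step 7: append 7 -> window=[14, 27, 16, 6, 7] -> max=27
step 8: append 19 -> window=[27, 16, 6, 7, 19] -> max=27
step 9: append 23 -> window=[16, 6, 7, 19, 23] -> max=23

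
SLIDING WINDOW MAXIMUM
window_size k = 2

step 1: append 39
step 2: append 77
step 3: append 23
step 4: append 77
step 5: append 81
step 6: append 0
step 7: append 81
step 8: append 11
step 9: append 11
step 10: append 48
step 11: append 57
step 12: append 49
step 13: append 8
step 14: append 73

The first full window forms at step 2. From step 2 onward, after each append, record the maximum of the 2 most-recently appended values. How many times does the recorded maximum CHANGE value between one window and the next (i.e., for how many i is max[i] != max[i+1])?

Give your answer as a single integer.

step 1: append 39 -> window=[39] (not full yet)
step 2: append 77 -> window=[39, 77] -> max=77
step 3: append 23 -> window=[77, 23] -> max=77
step 4: append 77 -> window=[23, 77] -> max=77
step 5: append 81 -> window=[77, 81] -> max=81
step 6: append 0 -> window=[81, 0] -> max=81
step 7: append 81 -> window=[0, 81] -> max=81
step 8: append 11 -> window=[81, 11] -> max=81
step 9: append 11 -> window=[11, 11] -> max=11
step 10: append 48 -> window=[11, 48] -> max=48
step 11: append 57 -> window=[48, 57] -> max=57
step 12: append 49 -> window=[57, 49] -> max=57
step 13: append 8 -> window=[49, 8] -> max=49
step 14: append 73 -> window=[8, 73] -> max=73
Recorded maximums: 77 77 77 81 81 81 81 11 48 57 57 49 73
Changes between consecutive maximums: 6

Answer: 6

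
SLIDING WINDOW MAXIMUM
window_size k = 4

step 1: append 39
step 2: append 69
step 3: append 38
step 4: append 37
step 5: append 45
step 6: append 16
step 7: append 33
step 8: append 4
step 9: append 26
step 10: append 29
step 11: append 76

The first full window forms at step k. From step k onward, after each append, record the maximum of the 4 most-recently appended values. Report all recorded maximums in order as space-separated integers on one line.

step 1: append 39 -> window=[39] (not full yet)
step 2: append 69 -> window=[39, 69] (not full yet)
step 3: append 38 -> window=[39, 69, 38] (not full yet)
step 4: append 37 -> window=[39, 69, 38, 37] -> max=69
step 5: append 45 -> window=[69, 38, 37, 45] -> max=69
step 6: append 16 -> window=[38, 37, 45, 16] -> max=45
step 7: append 33 -> window=[37, 45, 16, 33] -> max=45
step 8: append 4 -> window=[45, 16, 33, 4] -> max=45
step 9: append 26 -> window=[16, 33, 4, 26] -> max=33
step 10: append 29 -> window=[33, 4, 26, 29] -> max=33
step 11: append 76 -> window=[4, 26, 29, 76] -> max=76

Answer: 69 69 45 45 45 33 33 76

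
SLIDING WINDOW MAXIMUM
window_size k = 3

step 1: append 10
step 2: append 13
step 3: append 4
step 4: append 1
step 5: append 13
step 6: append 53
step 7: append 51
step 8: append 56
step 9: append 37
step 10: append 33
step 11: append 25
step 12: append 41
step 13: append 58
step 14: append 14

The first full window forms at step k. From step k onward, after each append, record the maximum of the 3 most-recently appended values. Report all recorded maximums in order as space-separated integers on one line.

Answer: 13 13 13 53 53 56 56 56 37 41 58 58

Derivation:
step 1: append 10 -> window=[10] (not full yet)
step 2: append 13 -> window=[10, 13] (not full yet)
step 3: append 4 -> window=[10, 13, 4] -> max=13
step 4: append 1 -> window=[13, 4, 1] -> max=13
step 5: append 13 -> window=[4, 1, 13] -> max=13
step 6: append 53 -> window=[1, 13, 53] -> max=53
step 7: append 51 -> window=[13, 53, 51] -> max=53
step 8: append 56 -> window=[53, 51, 56] -> max=56
step 9: append 37 -> window=[51, 56, 37] -> max=56
step 10: append 33 -> window=[56, 37, 33] -> max=56
step 11: append 25 -> window=[37, 33, 25] -> max=37
step 12: append 41 -> window=[33, 25, 41] -> max=41
step 13: append 58 -> window=[25, 41, 58] -> max=58
step 14: append 14 -> window=[41, 58, 14] -> max=58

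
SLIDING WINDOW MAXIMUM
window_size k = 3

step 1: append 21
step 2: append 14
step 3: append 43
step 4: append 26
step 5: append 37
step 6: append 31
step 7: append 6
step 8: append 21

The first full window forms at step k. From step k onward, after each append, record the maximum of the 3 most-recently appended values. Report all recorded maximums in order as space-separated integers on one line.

step 1: append 21 -> window=[21] (not full yet)
step 2: append 14 -> window=[21, 14] (not full yet)
step 3: append 43 -> window=[21, 14, 43] -> max=43
step 4: append 26 -> window=[14, 43, 26] -> max=43
step 5: append 37 -> window=[43, 26, 37] -> max=43
step 6: append 31 -> window=[26, 37, 31] -> max=37
step 7: append 6 -> window=[37, 31, 6] -> max=37
step 8: append 21 -> window=[31, 6, 21] -> max=31

Answer: 43 43 43 37 37 31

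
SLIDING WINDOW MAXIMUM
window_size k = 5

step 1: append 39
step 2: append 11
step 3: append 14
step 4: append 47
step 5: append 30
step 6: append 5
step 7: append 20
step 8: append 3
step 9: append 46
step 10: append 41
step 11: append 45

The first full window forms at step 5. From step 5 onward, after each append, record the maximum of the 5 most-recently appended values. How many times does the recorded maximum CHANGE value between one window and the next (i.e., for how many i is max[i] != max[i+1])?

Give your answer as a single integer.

Answer: 1

Derivation:
step 1: append 39 -> window=[39] (not full yet)
step 2: append 11 -> window=[39, 11] (not full yet)
step 3: append 14 -> window=[39, 11, 14] (not full yet)
step 4: append 47 -> window=[39, 11, 14, 47] (not full yet)
step 5: append 30 -> window=[39, 11, 14, 47, 30] -> max=47
step 6: append 5 -> window=[11, 14, 47, 30, 5] -> max=47
step 7: append 20 -> window=[14, 47, 30, 5, 20] -> max=47
step 8: append 3 -> window=[47, 30, 5, 20, 3] -> max=47
step 9: append 46 -> window=[30, 5, 20, 3, 46] -> max=46
step 10: append 41 -> window=[5, 20, 3, 46, 41] -> max=46
step 11: append 45 -> window=[20, 3, 46, 41, 45] -> max=46
Recorded maximums: 47 47 47 47 46 46 46
Changes between consecutive maximums: 1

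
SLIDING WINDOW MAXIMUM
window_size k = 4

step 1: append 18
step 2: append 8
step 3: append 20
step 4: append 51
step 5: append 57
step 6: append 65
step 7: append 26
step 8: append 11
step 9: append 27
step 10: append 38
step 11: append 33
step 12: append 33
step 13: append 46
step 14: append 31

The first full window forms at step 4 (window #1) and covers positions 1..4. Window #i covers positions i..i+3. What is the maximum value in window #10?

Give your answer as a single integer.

Answer: 46

Derivation:
step 1: append 18 -> window=[18] (not full yet)
step 2: append 8 -> window=[18, 8] (not full yet)
step 3: append 20 -> window=[18, 8, 20] (not full yet)
step 4: append 51 -> window=[18, 8, 20, 51] -> max=51
step 5: append 57 -> window=[8, 20, 51, 57] -> max=57
step 6: append 65 -> window=[20, 51, 57, 65] -> max=65
step 7: append 26 -> window=[51, 57, 65, 26] -> max=65
step 8: append 11 -> window=[57, 65, 26, 11] -> max=65
step 9: append 27 -> window=[65, 26, 11, 27] -> max=65
step 10: append 38 -> window=[26, 11, 27, 38] -> max=38
step 11: append 33 -> window=[11, 27, 38, 33] -> max=38
step 12: append 33 -> window=[27, 38, 33, 33] -> max=38
step 13: append 46 -> window=[38, 33, 33, 46] -> max=46
Window #10 max = 46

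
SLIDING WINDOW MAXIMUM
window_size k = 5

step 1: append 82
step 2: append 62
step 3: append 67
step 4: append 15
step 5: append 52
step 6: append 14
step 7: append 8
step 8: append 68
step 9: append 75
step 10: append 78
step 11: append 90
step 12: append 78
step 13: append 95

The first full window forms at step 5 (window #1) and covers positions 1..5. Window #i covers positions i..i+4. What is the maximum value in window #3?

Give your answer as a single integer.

Answer: 67

Derivation:
step 1: append 82 -> window=[82] (not full yet)
step 2: append 62 -> window=[82, 62] (not full yet)
step 3: append 67 -> window=[82, 62, 67] (not full yet)
step 4: append 15 -> window=[82, 62, 67, 15] (not full yet)
step 5: append 52 -> window=[82, 62, 67, 15, 52] -> max=82
step 6: append 14 -> window=[62, 67, 15, 52, 14] -> max=67
step 7: append 8 -> window=[67, 15, 52, 14, 8] -> max=67
Window #3 max = 67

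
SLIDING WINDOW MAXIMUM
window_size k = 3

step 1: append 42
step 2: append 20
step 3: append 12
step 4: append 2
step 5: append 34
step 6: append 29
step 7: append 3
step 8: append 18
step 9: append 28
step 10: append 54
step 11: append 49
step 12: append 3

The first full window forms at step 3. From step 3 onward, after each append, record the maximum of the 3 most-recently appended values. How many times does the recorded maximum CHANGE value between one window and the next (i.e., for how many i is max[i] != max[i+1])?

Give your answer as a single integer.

step 1: append 42 -> window=[42] (not full yet)
step 2: append 20 -> window=[42, 20] (not full yet)
step 3: append 12 -> window=[42, 20, 12] -> max=42
step 4: append 2 -> window=[20, 12, 2] -> max=20
step 5: append 34 -> window=[12, 2, 34] -> max=34
step 6: append 29 -> window=[2, 34, 29] -> max=34
step 7: append 3 -> window=[34, 29, 3] -> max=34
step 8: append 18 -> window=[29, 3, 18] -> max=29
step 9: append 28 -> window=[3, 18, 28] -> max=28
step 10: append 54 -> window=[18, 28, 54] -> max=54
step 11: append 49 -> window=[28, 54, 49] -> max=54
step 12: append 3 -> window=[54, 49, 3] -> max=54
Recorded maximums: 42 20 34 34 34 29 28 54 54 54
Changes between consecutive maximums: 5

Answer: 5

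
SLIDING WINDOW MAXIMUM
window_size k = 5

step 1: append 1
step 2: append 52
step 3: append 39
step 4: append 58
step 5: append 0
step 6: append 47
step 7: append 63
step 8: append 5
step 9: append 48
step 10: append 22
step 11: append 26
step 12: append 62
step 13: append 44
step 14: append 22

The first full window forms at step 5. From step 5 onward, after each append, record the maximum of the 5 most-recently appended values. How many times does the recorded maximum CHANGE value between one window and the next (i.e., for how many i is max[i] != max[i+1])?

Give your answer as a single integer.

Answer: 2

Derivation:
step 1: append 1 -> window=[1] (not full yet)
step 2: append 52 -> window=[1, 52] (not full yet)
step 3: append 39 -> window=[1, 52, 39] (not full yet)
step 4: append 58 -> window=[1, 52, 39, 58] (not full yet)
step 5: append 0 -> window=[1, 52, 39, 58, 0] -> max=58
step 6: append 47 -> window=[52, 39, 58, 0, 47] -> max=58
step 7: append 63 -> window=[39, 58, 0, 47, 63] -> max=63
step 8: append 5 -> window=[58, 0, 47, 63, 5] -> max=63
step 9: append 48 -> window=[0, 47, 63, 5, 48] -> max=63
step 10: append 22 -> window=[47, 63, 5, 48, 22] -> max=63
step 11: append 26 -> window=[63, 5, 48, 22, 26] -> max=63
step 12: append 62 -> window=[5, 48, 22, 26, 62] -> max=62
step 13: append 44 -> window=[48, 22, 26, 62, 44] -> max=62
step 14: append 22 -> window=[22, 26, 62, 44, 22] -> max=62
Recorded maximums: 58 58 63 63 63 63 63 62 62 62
Changes between consecutive maximums: 2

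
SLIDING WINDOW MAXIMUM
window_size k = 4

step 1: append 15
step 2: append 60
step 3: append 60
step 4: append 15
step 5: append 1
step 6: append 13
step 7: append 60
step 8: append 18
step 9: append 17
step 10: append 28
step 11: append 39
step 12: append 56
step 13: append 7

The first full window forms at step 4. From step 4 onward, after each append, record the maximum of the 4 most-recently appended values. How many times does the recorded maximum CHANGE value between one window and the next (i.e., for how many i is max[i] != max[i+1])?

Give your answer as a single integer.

Answer: 2

Derivation:
step 1: append 15 -> window=[15] (not full yet)
step 2: append 60 -> window=[15, 60] (not full yet)
step 3: append 60 -> window=[15, 60, 60] (not full yet)
step 4: append 15 -> window=[15, 60, 60, 15] -> max=60
step 5: append 1 -> window=[60, 60, 15, 1] -> max=60
step 6: append 13 -> window=[60, 15, 1, 13] -> max=60
step 7: append 60 -> window=[15, 1, 13, 60] -> max=60
step 8: append 18 -> window=[1, 13, 60, 18] -> max=60
step 9: append 17 -> window=[13, 60, 18, 17] -> max=60
step 10: append 28 -> window=[60, 18, 17, 28] -> max=60
step 11: append 39 -> window=[18, 17, 28, 39] -> max=39
step 12: append 56 -> window=[17, 28, 39, 56] -> max=56
step 13: append 7 -> window=[28, 39, 56, 7] -> max=56
Recorded maximums: 60 60 60 60 60 60 60 39 56 56
Changes between consecutive maximums: 2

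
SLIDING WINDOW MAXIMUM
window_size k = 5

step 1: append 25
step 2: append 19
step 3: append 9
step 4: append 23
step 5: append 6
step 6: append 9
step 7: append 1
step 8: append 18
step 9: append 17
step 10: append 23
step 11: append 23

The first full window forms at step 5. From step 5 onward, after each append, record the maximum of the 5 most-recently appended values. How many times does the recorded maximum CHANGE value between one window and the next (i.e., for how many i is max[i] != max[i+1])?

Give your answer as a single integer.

step 1: append 25 -> window=[25] (not full yet)
step 2: append 19 -> window=[25, 19] (not full yet)
step 3: append 9 -> window=[25, 19, 9] (not full yet)
step 4: append 23 -> window=[25, 19, 9, 23] (not full yet)
step 5: append 6 -> window=[25, 19, 9, 23, 6] -> max=25
step 6: append 9 -> window=[19, 9, 23, 6, 9] -> max=23
step 7: append 1 -> window=[9, 23, 6, 9, 1] -> max=23
step 8: append 18 -> window=[23, 6, 9, 1, 18] -> max=23
step 9: append 17 -> window=[6, 9, 1, 18, 17] -> max=18
step 10: append 23 -> window=[9, 1, 18, 17, 23] -> max=23
step 11: append 23 -> window=[1, 18, 17, 23, 23] -> max=23
Recorded maximums: 25 23 23 23 18 23 23
Changes between consecutive maximums: 3

Answer: 3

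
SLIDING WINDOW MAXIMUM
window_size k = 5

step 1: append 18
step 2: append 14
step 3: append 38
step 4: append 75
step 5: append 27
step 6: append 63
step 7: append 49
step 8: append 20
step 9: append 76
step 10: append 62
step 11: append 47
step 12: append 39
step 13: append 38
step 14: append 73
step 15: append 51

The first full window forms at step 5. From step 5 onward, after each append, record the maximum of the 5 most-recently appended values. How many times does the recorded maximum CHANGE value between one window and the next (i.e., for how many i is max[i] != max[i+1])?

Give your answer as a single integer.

Answer: 2

Derivation:
step 1: append 18 -> window=[18] (not full yet)
step 2: append 14 -> window=[18, 14] (not full yet)
step 3: append 38 -> window=[18, 14, 38] (not full yet)
step 4: append 75 -> window=[18, 14, 38, 75] (not full yet)
step 5: append 27 -> window=[18, 14, 38, 75, 27] -> max=75
step 6: append 63 -> window=[14, 38, 75, 27, 63] -> max=75
step 7: append 49 -> window=[38, 75, 27, 63, 49] -> max=75
step 8: append 20 -> window=[75, 27, 63, 49, 20] -> max=75
step 9: append 76 -> window=[27, 63, 49, 20, 76] -> max=76
step 10: append 62 -> window=[63, 49, 20, 76, 62] -> max=76
step 11: append 47 -> window=[49, 20, 76, 62, 47] -> max=76
step 12: append 39 -> window=[20, 76, 62, 47, 39] -> max=76
step 13: append 38 -> window=[76, 62, 47, 39, 38] -> max=76
step 14: append 73 -> window=[62, 47, 39, 38, 73] -> max=73
step 15: append 51 -> window=[47, 39, 38, 73, 51] -> max=73
Recorded maximums: 75 75 75 75 76 76 76 76 76 73 73
Changes between consecutive maximums: 2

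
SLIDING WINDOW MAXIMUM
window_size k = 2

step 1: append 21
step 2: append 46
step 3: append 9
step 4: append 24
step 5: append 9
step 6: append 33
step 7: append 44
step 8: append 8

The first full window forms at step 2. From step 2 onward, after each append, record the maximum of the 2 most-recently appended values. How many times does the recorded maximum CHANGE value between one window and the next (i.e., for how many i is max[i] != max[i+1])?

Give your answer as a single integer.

step 1: append 21 -> window=[21] (not full yet)
step 2: append 46 -> window=[21, 46] -> max=46
step 3: append 9 -> window=[46, 9] -> max=46
step 4: append 24 -> window=[9, 24] -> max=24
step 5: append 9 -> window=[24, 9] -> max=24
step 6: append 33 -> window=[9, 33] -> max=33
step 7: append 44 -> window=[33, 44] -> max=44
step 8: append 8 -> window=[44, 8] -> max=44
Recorded maximums: 46 46 24 24 33 44 44
Changes between consecutive maximums: 3

Answer: 3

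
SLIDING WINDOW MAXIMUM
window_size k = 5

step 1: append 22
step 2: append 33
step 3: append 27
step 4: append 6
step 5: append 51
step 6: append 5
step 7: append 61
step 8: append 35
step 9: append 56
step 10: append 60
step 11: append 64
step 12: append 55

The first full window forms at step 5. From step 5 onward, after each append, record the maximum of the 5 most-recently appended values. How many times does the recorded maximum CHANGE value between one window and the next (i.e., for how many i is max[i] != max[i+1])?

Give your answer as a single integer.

step 1: append 22 -> window=[22] (not full yet)
step 2: append 33 -> window=[22, 33] (not full yet)
step 3: append 27 -> window=[22, 33, 27] (not full yet)
step 4: append 6 -> window=[22, 33, 27, 6] (not full yet)
step 5: append 51 -> window=[22, 33, 27, 6, 51] -> max=51
step 6: append 5 -> window=[33, 27, 6, 51, 5] -> max=51
step 7: append 61 -> window=[27, 6, 51, 5, 61] -> max=61
step 8: append 35 -> window=[6, 51, 5, 61, 35] -> max=61
step 9: append 56 -> window=[51, 5, 61, 35, 56] -> max=61
step 10: append 60 -> window=[5, 61, 35, 56, 60] -> max=61
step 11: append 64 -> window=[61, 35, 56, 60, 64] -> max=64
step 12: append 55 -> window=[35, 56, 60, 64, 55] -> max=64
Recorded maximums: 51 51 61 61 61 61 64 64
Changes between consecutive maximums: 2

Answer: 2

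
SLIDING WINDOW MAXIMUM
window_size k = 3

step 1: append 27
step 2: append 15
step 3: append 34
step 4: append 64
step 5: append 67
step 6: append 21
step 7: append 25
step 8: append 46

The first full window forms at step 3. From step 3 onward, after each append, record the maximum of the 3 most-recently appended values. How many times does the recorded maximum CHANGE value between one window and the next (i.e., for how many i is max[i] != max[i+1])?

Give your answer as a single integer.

step 1: append 27 -> window=[27] (not full yet)
step 2: append 15 -> window=[27, 15] (not full yet)
step 3: append 34 -> window=[27, 15, 34] -> max=34
step 4: append 64 -> window=[15, 34, 64] -> max=64
step 5: append 67 -> window=[34, 64, 67] -> max=67
step 6: append 21 -> window=[64, 67, 21] -> max=67
step 7: append 25 -> window=[67, 21, 25] -> max=67
step 8: append 46 -> window=[21, 25, 46] -> max=46
Recorded maximums: 34 64 67 67 67 46
Changes between consecutive maximums: 3

Answer: 3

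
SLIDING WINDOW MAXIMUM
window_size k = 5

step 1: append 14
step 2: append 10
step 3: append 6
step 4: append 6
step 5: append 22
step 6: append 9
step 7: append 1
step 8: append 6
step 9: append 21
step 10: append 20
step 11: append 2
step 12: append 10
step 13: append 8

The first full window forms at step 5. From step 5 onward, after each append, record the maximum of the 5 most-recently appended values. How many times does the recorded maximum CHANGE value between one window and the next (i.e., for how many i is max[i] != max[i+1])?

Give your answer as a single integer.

step 1: append 14 -> window=[14] (not full yet)
step 2: append 10 -> window=[14, 10] (not full yet)
step 3: append 6 -> window=[14, 10, 6] (not full yet)
step 4: append 6 -> window=[14, 10, 6, 6] (not full yet)
step 5: append 22 -> window=[14, 10, 6, 6, 22] -> max=22
step 6: append 9 -> window=[10, 6, 6, 22, 9] -> max=22
step 7: append 1 -> window=[6, 6, 22, 9, 1] -> max=22
step 8: append 6 -> window=[6, 22, 9, 1, 6] -> max=22
step 9: append 21 -> window=[22, 9, 1, 6, 21] -> max=22
step 10: append 20 -> window=[9, 1, 6, 21, 20] -> max=21
step 11: append 2 -> window=[1, 6, 21, 20, 2] -> max=21
step 12: append 10 -> window=[6, 21, 20, 2, 10] -> max=21
step 13: append 8 -> window=[21, 20, 2, 10, 8] -> max=21
Recorded maximums: 22 22 22 22 22 21 21 21 21
Changes between consecutive maximums: 1

Answer: 1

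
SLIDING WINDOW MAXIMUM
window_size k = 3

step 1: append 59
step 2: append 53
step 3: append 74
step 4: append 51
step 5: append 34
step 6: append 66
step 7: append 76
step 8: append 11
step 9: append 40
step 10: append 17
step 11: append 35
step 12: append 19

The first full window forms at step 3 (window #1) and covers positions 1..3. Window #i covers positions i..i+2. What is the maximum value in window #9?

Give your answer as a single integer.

Answer: 40

Derivation:
step 1: append 59 -> window=[59] (not full yet)
step 2: append 53 -> window=[59, 53] (not full yet)
step 3: append 74 -> window=[59, 53, 74] -> max=74
step 4: append 51 -> window=[53, 74, 51] -> max=74
step 5: append 34 -> window=[74, 51, 34] -> max=74
step 6: append 66 -> window=[51, 34, 66] -> max=66
step 7: append 76 -> window=[34, 66, 76] -> max=76
step 8: append 11 -> window=[66, 76, 11] -> max=76
step 9: append 40 -> window=[76, 11, 40] -> max=76
step 10: append 17 -> window=[11, 40, 17] -> max=40
step 11: append 35 -> window=[40, 17, 35] -> max=40
Window #9 max = 40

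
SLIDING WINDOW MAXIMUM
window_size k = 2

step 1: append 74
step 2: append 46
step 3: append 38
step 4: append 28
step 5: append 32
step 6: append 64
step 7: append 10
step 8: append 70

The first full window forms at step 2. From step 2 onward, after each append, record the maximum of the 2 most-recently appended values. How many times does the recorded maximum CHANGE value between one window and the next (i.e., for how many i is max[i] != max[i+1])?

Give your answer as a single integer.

Answer: 5

Derivation:
step 1: append 74 -> window=[74] (not full yet)
step 2: append 46 -> window=[74, 46] -> max=74
step 3: append 38 -> window=[46, 38] -> max=46
step 4: append 28 -> window=[38, 28] -> max=38
step 5: append 32 -> window=[28, 32] -> max=32
step 6: append 64 -> window=[32, 64] -> max=64
step 7: append 10 -> window=[64, 10] -> max=64
step 8: append 70 -> window=[10, 70] -> max=70
Recorded maximums: 74 46 38 32 64 64 70
Changes between consecutive maximums: 5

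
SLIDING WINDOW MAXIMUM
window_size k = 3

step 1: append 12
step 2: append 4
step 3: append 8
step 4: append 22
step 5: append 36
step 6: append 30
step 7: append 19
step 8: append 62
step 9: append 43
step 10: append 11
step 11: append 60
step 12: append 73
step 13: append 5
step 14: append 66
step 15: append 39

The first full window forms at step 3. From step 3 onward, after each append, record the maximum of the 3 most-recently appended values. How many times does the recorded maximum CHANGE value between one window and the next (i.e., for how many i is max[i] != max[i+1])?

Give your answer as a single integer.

Answer: 6

Derivation:
step 1: append 12 -> window=[12] (not full yet)
step 2: append 4 -> window=[12, 4] (not full yet)
step 3: append 8 -> window=[12, 4, 8] -> max=12
step 4: append 22 -> window=[4, 8, 22] -> max=22
step 5: append 36 -> window=[8, 22, 36] -> max=36
step 6: append 30 -> window=[22, 36, 30] -> max=36
step 7: append 19 -> window=[36, 30, 19] -> max=36
step 8: append 62 -> window=[30, 19, 62] -> max=62
step 9: append 43 -> window=[19, 62, 43] -> max=62
step 10: append 11 -> window=[62, 43, 11] -> max=62
step 11: append 60 -> window=[43, 11, 60] -> max=60
step 12: append 73 -> window=[11, 60, 73] -> max=73
step 13: append 5 -> window=[60, 73, 5] -> max=73
step 14: append 66 -> window=[73, 5, 66] -> max=73
step 15: append 39 -> window=[5, 66, 39] -> max=66
Recorded maximums: 12 22 36 36 36 62 62 62 60 73 73 73 66
Changes between consecutive maximums: 6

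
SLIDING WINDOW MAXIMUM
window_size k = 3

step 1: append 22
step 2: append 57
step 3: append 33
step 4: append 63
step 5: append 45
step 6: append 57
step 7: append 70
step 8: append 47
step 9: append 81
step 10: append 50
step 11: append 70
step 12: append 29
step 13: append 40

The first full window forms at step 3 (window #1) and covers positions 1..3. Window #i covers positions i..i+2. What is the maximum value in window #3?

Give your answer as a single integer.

Answer: 63

Derivation:
step 1: append 22 -> window=[22] (not full yet)
step 2: append 57 -> window=[22, 57] (not full yet)
step 3: append 33 -> window=[22, 57, 33] -> max=57
step 4: append 63 -> window=[57, 33, 63] -> max=63
step 5: append 45 -> window=[33, 63, 45] -> max=63
Window #3 max = 63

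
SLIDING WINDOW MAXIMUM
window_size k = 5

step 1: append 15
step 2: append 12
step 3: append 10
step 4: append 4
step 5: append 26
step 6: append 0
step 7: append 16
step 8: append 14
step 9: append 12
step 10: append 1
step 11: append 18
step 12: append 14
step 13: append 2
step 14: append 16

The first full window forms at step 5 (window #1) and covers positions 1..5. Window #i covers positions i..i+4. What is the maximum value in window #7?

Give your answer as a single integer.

step 1: append 15 -> window=[15] (not full yet)
step 2: append 12 -> window=[15, 12] (not full yet)
step 3: append 10 -> window=[15, 12, 10] (not full yet)
step 4: append 4 -> window=[15, 12, 10, 4] (not full yet)
step 5: append 26 -> window=[15, 12, 10, 4, 26] -> max=26
step 6: append 0 -> window=[12, 10, 4, 26, 0] -> max=26
step 7: append 16 -> window=[10, 4, 26, 0, 16] -> max=26
step 8: append 14 -> window=[4, 26, 0, 16, 14] -> max=26
step 9: append 12 -> window=[26, 0, 16, 14, 12] -> max=26
step 10: append 1 -> window=[0, 16, 14, 12, 1] -> max=16
step 11: append 18 -> window=[16, 14, 12, 1, 18] -> max=18
Window #7 max = 18

Answer: 18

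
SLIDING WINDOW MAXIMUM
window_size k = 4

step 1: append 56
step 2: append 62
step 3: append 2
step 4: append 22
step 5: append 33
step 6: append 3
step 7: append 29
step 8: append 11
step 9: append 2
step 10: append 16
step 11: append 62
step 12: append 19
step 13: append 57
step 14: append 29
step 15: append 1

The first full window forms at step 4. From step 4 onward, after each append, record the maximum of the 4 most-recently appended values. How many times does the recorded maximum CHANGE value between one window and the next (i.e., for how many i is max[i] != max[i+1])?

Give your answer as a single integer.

step 1: append 56 -> window=[56] (not full yet)
step 2: append 62 -> window=[56, 62] (not full yet)
step 3: append 2 -> window=[56, 62, 2] (not full yet)
step 4: append 22 -> window=[56, 62, 2, 22] -> max=62
step 5: append 33 -> window=[62, 2, 22, 33] -> max=62
step 6: append 3 -> window=[2, 22, 33, 3] -> max=33
step 7: append 29 -> window=[22, 33, 3, 29] -> max=33
step 8: append 11 -> window=[33, 3, 29, 11] -> max=33
step 9: append 2 -> window=[3, 29, 11, 2] -> max=29
step 10: append 16 -> window=[29, 11, 2, 16] -> max=29
step 11: append 62 -> window=[11, 2, 16, 62] -> max=62
step 12: append 19 -> window=[2, 16, 62, 19] -> max=62
step 13: append 57 -> window=[16, 62, 19, 57] -> max=62
step 14: append 29 -> window=[62, 19, 57, 29] -> max=62
step 15: append 1 -> window=[19, 57, 29, 1] -> max=57
Recorded maximums: 62 62 33 33 33 29 29 62 62 62 62 57
Changes between consecutive maximums: 4

Answer: 4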